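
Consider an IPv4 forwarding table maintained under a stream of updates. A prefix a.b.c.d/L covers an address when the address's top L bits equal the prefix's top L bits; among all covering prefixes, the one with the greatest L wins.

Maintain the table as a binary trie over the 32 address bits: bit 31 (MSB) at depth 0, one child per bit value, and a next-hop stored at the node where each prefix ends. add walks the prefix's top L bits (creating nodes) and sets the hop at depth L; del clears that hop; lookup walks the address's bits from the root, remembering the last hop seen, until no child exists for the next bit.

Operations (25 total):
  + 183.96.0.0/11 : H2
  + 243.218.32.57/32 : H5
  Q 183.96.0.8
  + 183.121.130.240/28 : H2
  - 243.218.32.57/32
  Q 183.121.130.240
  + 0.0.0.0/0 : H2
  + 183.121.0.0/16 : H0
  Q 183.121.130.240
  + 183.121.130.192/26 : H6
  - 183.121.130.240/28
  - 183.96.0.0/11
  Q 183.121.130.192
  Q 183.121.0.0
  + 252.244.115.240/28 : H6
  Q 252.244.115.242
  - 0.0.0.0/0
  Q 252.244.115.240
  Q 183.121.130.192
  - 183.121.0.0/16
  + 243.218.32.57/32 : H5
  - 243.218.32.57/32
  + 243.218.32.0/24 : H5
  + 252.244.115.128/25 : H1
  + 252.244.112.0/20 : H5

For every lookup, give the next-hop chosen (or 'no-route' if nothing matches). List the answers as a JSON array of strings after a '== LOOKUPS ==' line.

Process each operation:
  add 183.96.0.0/11 -> H2 at depth 11
  add 243.218.32.57/32 -> H5 at depth 32
  Q 183.96.0.8: descend 10110111011 ; hops seen [H2] ; pick H2
  add 183.121.130.240/28 -> H2 at depth 28
  del 243.218.32.57/32 (clear depth 32)
  Q 183.121.130.240: descend 1011011101111001100000101111 ; hops seen [H2,H2] ; pick H2
  add 0.0.0.0/0 -> H2 at depth 0
  add 183.121.0.0/16 -> H0 at depth 16
  Q 183.121.130.240: descend 1011011101111001100000101111 ; hops seen [H2,H2,H0,H2] ; pick H2
  add 183.121.130.192/26 -> H6 at depth 26
  del 183.121.130.240/28 (clear depth 28)
  del 183.96.0.0/11 (clear depth 11)
  Q 183.121.130.192: descend 10110111011110011000001011 ; hops seen [H2,H0,H6] ; pick H6
  Q 183.121.0.0: descend 1011011101111001 ; hops seen [H2,H0] ; pick H0
  add 252.244.115.240/28 -> H6 at depth 28
  Q 252.244.115.242: descend 1111110011110100011100111111 ; hops seen [H2,H6] ; pick H6
  del 0.0.0.0/0 (clear depth 0)
  Q 252.244.115.240: descend 1111110011110100011100111111 ; hops seen [H6] ; pick H6
  Q 183.121.130.192: descend 10110111011110011000001011 ; hops seen [H0,H6] ; pick H6
  del 183.121.0.0/16 (clear depth 16)
  add 243.218.32.57/32 -> H5 at depth 32
  del 243.218.32.57/32 (clear depth 32)
  add 243.218.32.0/24 -> H5 at depth 24
  add 252.244.115.128/25 -> H1 at depth 25
  add 252.244.112.0/20 -> H5 at depth 20

== LOOKUPS ==
["H2","H2","H2","H6","H0","H6","H6","H6"]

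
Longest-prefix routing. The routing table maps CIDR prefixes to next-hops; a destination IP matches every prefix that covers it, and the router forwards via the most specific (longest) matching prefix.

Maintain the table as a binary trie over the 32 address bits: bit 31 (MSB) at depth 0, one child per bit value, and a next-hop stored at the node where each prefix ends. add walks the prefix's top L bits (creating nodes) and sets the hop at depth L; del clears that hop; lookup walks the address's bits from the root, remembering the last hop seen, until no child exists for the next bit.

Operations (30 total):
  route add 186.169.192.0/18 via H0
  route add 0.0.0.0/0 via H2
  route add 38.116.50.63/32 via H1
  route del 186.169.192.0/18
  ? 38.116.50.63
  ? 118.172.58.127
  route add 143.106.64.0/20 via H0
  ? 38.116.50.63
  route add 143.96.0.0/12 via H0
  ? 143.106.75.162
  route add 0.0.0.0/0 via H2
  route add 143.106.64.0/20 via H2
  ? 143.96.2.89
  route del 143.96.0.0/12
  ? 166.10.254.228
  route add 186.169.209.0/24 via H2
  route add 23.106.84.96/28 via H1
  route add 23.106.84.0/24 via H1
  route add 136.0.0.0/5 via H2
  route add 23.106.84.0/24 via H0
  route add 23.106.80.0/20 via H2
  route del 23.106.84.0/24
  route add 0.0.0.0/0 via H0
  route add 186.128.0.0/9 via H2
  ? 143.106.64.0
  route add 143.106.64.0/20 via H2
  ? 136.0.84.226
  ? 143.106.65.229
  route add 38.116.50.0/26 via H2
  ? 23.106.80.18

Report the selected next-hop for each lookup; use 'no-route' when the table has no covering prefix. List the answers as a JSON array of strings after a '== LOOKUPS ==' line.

Trace:
  + 186.169.192.0/18 (H0) depth=18
  + 0.0.0.0/0 (H2) depth=0
  + 38.116.50.63/32 (H1) depth=32
  del 186.169.192.0/18 (clear depth 18)
  Q 38.116.50.63: descend 00100110011101000011001000111111 ; hops seen [H2,H1] ; pick H1
  Q 118.172.58.127: descend 0 ; hops seen [H2] ; pick H2
  + 143.106.64.0/20 (H0) depth=20
  Q 38.116.50.63: descend 00100110011101000011001000111111 ; hops seen [H2,H1] ; pick H1
  + 143.96.0.0/12 (H0) depth=12
  Q 143.106.75.162: descend 10001111011010100100 ; hops seen [H2,H0,H0] ; pick H0
  + 0.0.0.0/0 (H2) depth=0
  + 143.106.64.0/20 (H2) depth=20
  Q 143.96.2.89: descend 100011110110 ; hops seen [H2,H0] ; pick H0
  del 143.96.0.0/12 (clear depth 12)
  Q 166.10.254.228: descend 101 ; hops seen [H2] ; pick H2
  + 186.169.209.0/24 (H2) depth=24
  + 23.106.84.96/28 (H1) depth=28
  + 23.106.84.0/24 (H1) depth=24
  + 136.0.0.0/5 (H2) depth=5
  + 23.106.84.0/24 (H0) depth=24
  + 23.106.80.0/20 (H2) depth=20
  del 23.106.84.0/24 (clear depth 24)
  + 0.0.0.0/0 (H0) depth=0
  + 186.128.0.0/9 (H2) depth=9
  Q 143.106.64.0: descend 10001111011010100100 ; hops seen [H0,H2,H2] ; pick H2
  + 143.106.64.0/20 (H2) depth=20
  Q 136.0.84.226: descend 10001 ; hops seen [H0,H2] ; pick H2
  Q 143.106.65.229: descend 10001111011010100100 ; hops seen [H0,H2,H2] ; pick H2
  + 38.116.50.0/26 (H2) depth=26
  Q 23.106.80.18: descend 000101110110101001010 ; hops seen [H0,H2] ; pick H2

== LOOKUPS ==
["H1","H2","H1","H0","H0","H2","H2","H2","H2","H2"]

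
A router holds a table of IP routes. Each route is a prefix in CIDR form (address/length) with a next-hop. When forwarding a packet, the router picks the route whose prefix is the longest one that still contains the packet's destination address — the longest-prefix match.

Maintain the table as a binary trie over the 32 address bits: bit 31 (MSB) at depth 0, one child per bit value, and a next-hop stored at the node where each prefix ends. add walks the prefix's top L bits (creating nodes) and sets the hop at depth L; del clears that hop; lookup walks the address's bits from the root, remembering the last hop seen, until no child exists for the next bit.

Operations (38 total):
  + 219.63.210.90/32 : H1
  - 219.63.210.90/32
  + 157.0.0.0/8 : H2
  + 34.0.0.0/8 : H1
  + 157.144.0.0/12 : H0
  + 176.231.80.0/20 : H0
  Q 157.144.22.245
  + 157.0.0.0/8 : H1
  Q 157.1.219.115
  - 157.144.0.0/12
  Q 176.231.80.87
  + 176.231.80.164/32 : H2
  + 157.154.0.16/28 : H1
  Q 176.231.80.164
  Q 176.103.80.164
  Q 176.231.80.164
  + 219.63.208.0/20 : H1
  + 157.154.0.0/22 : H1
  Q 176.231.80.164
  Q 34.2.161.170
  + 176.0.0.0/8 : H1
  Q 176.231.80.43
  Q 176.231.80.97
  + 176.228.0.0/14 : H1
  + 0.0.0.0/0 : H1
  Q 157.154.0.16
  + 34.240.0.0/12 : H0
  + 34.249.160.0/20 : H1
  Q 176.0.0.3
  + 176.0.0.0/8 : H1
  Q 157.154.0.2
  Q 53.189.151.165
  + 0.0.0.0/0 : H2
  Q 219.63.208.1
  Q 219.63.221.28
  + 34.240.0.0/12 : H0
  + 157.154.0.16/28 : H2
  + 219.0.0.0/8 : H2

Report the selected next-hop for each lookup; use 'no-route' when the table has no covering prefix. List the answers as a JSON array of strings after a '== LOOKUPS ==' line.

Apply in order:
  + 219.63.210.90/32 (H1) depth=32
  del 219.63.210.90/32 (clear depth 32)
  + 157.0.0.0/8 (H2) depth=8
  + 34.0.0.0/8 (H1) depth=8
  + 157.144.0.0/12 (H0) depth=12
  + 176.231.80.0/20 (H0) depth=20
  ? 157.144.22.245  path d0:-→d1:-→d2:-→d3:-→d4:-→d5:-→d6:-→d7:-→d8:H2→d9:-→d10:-→d11:-→d12:H0  best=H0
  + 157.0.0.0/8 (H1) depth=8
  ? 157.1.219.115  path d0:-→d1:-→d2:-→d3:-→d4:-→d5:-→d6:-→d7:-→d8:H1  best=H1
  del 157.144.0.0/12 (clear depth 12)
  ? 176.231.80.87  path d0:-→d1:-→d2:-→d3:-→d4:-→d5:-→d6:-→d7:-→d8:-→d9:-→d10:-→d11:-→d12:-→d13:-→d14:-→d15:-→d16:-→d17:-→d18:-→d19:-→d20:H0  best=H0
  + 176.231.80.164/32 (H2) depth=32
  + 157.154.0.16/28 (H1) depth=28
  ? 176.231.80.164  path d0:-→d1:-→d2:-→d3:-→d4:-→d5:-→d6:-→d7:-→d8:-→d9:-→d10:-→d11:-→d12:-→d13:-→d14:-→d15:-→d16:-→d17:-→d18:-→d19:-→d20:H0→d21:-→d22:-→d23:-→d24:-→d25:-→d26:-→d27:-→d28:-→d29:-→d30:-→d31:-→d32:H2  best=H2
  ? 176.103.80.164  path d0:-→d1:-→d2:-→d3:-→d4:-→d5:-→d6:-→d7:-→d8:-  best=no-route
  ? 176.231.80.164  path d0:-→d1:-→d2:-→d3:-→d4:-→d5:-→d6:-→d7:-→d8:-→d9:-→d10:-→d11:-→d12:-→d13:-→d14:-→d15:-→d16:-→d17:-→d18:-→d19:-→d20:H0→d21:-→d22:-→d23:-→d24:-→d25:-→d26:-→d27:-→d28:-→d29:-→d30:-→d31:-→d32:H2  best=H2
  + 219.63.208.0/20 (H1) depth=20
  + 157.154.0.0/22 (H1) depth=22
  ? 176.231.80.164  path d0:-→d1:-→d2:-→d3:-→d4:-→d5:-→d6:-→d7:-→d8:-→d9:-→d10:-→d11:-→d12:-→d13:-→d14:-→d15:-→d16:-→d17:-→d18:-→d19:-→d20:H0→d21:-→d22:-→d23:-→d24:-→d25:-→d26:-→d27:-→d28:-→d29:-→d30:-→d31:-→d32:H2  best=H2
  ? 34.2.161.170  path d0:-→d1:-→d2:-→d3:-→d4:-→d5:-→d6:-→d7:-→d8:H1  best=H1
  + 176.0.0.0/8 (H1) depth=8
  ? 176.231.80.43  path d0:-→d1:-→d2:-→d3:-→d4:-→d5:-→d6:-→d7:-→d8:H1→d9:-→d10:-→d11:-→d12:-→d13:-→d14:-→d15:-→d16:-→d17:-→d18:-→d19:-→d20:H0→d21:-→d22:-→d23:-→d24:-  best=H0
  ? 176.231.80.97  path d0:-→d1:-→d2:-→d3:-→d4:-→d5:-→d6:-→d7:-→d8:H1→d9:-→d10:-→d11:-→d12:-→d13:-→d14:-→d15:-→d16:-→d17:-→d18:-→d19:-→d20:H0→d21:-→d22:-→d23:-→d24:-  best=H0
  + 176.228.0.0/14 (H1) depth=14
  + 0.0.0.0/0 (H1) depth=0
  ? 157.154.0.16  path d0:H1→d1:-→d2:-→d3:-→d4:-→d5:-→d6:-→d7:-→d8:H1→d9:-→d10:-→d11:-→d12:-→d13:-→d14:-→d15:-→d16:-→d17:-→d18:-→d19:-→d20:-→d21:-→d22:H1→d23:-→d24:-→d25:-→d26:-→d27:-→d28:H1  best=H1
  + 34.240.0.0/12 (H0) depth=12
  + 34.249.160.0/20 (H1) depth=20
  ? 176.0.0.3  path d0:H1→d1:-→d2:-→d3:-→d4:-→d5:-→d6:-→d7:-→d8:H1  best=H1
  + 176.0.0.0/8 (H1) depth=8
  ? 157.154.0.2  path d0:H1→d1:-→d2:-→d3:-→d4:-→d5:-→d6:-→d7:-→d8:H1→d9:-→d10:-→d11:-→d12:-→d13:-→d14:-→d15:-→d16:-→d17:-→d18:-→d19:-→d20:-→d21:-→d22:H1→d23:-→d24:-→d25:-→d26:-→d27:-  best=H1
  ? 53.189.151.165  path d0:H1→d1:-→d2:-→d3:-  best=H1
  + 0.0.0.0/0 (H2) depth=0
  ? 219.63.208.1  path d0:H2→d1:-→d2:-→d3:-→d4:-→d5:-→d6:-→d7:-→d8:-→d9:-→d10:-→d11:-→d12:-→d13:-→d14:-→d15:-→d16:-→d17:-→d18:-→d19:-→d20:H1→d21:-→d22:-  best=H1
  ? 219.63.221.28  path d0:H2→d1:-→d2:-→d3:-→d4:-→d5:-→d6:-→d7:-→d8:-→d9:-→d10:-→d11:-→d12:-→d13:-→d14:-→d15:-→d16:-→d17:-→d18:-→d19:-→d20:H1  best=H1
  + 34.240.0.0/12 (H0) depth=12
  + 157.154.0.16/28 (H2) depth=28
  + 219.0.0.0/8 (H2) depth=8

== LOOKUPS ==
["H0","H1","H0","H2","no-route","H2","H2","H1","H0","H0","H1","H1","H1","H1","H1","H1"]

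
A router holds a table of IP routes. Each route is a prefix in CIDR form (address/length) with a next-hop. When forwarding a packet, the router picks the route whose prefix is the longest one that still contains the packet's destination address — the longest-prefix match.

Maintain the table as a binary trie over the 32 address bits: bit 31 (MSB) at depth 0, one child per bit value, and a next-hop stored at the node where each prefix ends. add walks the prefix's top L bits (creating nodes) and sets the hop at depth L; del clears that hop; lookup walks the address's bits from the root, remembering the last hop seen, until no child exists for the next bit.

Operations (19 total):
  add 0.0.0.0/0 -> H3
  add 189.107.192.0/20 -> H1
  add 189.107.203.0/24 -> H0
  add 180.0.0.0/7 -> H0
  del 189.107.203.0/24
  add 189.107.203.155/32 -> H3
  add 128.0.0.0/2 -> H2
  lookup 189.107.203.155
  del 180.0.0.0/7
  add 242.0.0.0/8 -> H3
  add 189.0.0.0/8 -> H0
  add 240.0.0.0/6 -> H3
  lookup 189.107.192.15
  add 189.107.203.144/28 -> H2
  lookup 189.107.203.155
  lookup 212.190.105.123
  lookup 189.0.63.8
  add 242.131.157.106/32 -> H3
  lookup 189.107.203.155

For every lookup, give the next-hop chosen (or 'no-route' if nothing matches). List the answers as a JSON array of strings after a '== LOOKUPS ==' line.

Trace:
  + 0.0.0.0/0 (H3) depth=0
  + 189.107.192.0/20 (H1) depth=20
  + 189.107.203.0/24 (H0) depth=24
  + 180.0.0.0/7 (H0) depth=7
  del 189.107.203.0/24 (clear depth 24)
  + 189.107.203.155/32 (H3) depth=32
  + 128.0.0.0/2 (H2) depth=2
  Q 189.107.203.155: descend 10111101011010111100101110011011 ; hops seen [H3,H2,H1,H3] ; pick H3
  del 180.0.0.0/7 (clear depth 7)
  + 242.0.0.0/8 (H3) depth=8
  + 189.0.0.0/8 (H0) depth=8
  + 240.0.0.0/6 (H3) depth=6
  Q 189.107.192.15: descend 10111101011010111100 ; hops seen [H3,H2,H0,H1] ; pick H1
  + 189.107.203.144/28 (H2) depth=28
  Q 189.107.203.155: descend 10111101011010111100101110011011 ; hops seen [H3,H2,H0,H1,H2,H3] ; pick H3
  Q 212.190.105.123: descend 11 ; hops seen [H3] ; pick H3
  Q 189.0.63.8: descend 101111010 ; hops seen [H3,H2,H0] ; pick H0
  + 242.131.157.106/32 (H3) depth=32
  Q 189.107.203.155: descend 10111101011010111100101110011011 ; hops seen [H3,H2,H0,H1,H2,H3] ; pick H3

== LOOKUPS ==
["H3","H1","H3","H3","H0","H3"]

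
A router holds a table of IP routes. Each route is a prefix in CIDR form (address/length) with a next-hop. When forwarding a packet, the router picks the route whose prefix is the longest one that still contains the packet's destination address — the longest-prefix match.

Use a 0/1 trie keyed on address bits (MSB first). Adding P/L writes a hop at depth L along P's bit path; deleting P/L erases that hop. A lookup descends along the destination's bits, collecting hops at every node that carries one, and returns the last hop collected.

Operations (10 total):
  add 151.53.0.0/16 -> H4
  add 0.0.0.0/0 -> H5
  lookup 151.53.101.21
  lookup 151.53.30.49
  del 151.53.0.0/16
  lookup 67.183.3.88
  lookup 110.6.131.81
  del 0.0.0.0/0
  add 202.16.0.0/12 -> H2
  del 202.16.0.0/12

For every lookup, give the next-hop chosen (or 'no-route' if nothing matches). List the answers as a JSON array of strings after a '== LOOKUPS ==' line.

Apply in order:
  add 151.53.0.0/16 -> H4 at depth 16
  add 0.0.0.0/0 -> H5 at depth 0
  Q 151.53.101.21: descend 1001011100110101 ; hops seen [H5,H4] ; pick H4
  Q 151.53.30.49: descend 1001011100110101 ; hops seen [H5,H4] ; pick H4
  - 151.53.0.0/16 clear@16
  Q 67.183.3.88: descend ε ; hops seen [H5] ; pick H5
  Q 110.6.131.81: descend ε ; hops seen [H5] ; pick H5
  - 0.0.0.0/0 clear@0
  add 202.16.0.0/12 -> H2 at depth 12
  - 202.16.0.0/12 clear@12

== LOOKUPS ==
["H4","H4","H5","H5"]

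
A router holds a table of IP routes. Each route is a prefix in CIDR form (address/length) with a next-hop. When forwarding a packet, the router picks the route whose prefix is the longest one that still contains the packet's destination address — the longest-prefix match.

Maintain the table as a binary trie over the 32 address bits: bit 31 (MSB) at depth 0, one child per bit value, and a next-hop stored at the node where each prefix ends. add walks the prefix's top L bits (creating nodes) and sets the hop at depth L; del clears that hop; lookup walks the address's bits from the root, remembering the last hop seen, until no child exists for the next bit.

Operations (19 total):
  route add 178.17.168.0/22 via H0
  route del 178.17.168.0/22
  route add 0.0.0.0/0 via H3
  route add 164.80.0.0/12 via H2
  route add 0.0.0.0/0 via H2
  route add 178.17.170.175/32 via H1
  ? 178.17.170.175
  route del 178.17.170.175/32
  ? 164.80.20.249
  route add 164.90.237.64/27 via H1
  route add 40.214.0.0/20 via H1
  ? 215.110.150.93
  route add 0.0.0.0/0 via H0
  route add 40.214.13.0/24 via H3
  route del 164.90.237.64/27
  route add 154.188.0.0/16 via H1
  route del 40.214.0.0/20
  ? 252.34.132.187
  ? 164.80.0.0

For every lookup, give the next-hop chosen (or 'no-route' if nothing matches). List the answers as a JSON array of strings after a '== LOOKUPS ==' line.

Trace:
  add 178.17.168.0/22 -> H0 at depth 22
  del 178.17.168.0/22 (clear depth 22)
  add 0.0.0.0/0 -> H3 at depth 0
  add 164.80.0.0/12 -> H2 at depth 12
  add 0.0.0.0/0 -> H2 at depth 0
  add 178.17.170.175/32 -> H1 at depth 32
  ? 178.17.170.175  path d0:H2→d1:-→d2:-→d3:-→d4:-→d5:-→d6:-→d7:-→d8:-→d9:-→d10:-→d11:-→d12:-→d13:-→d14:-→d15:-→d16:-→d17:-→d18:-→d19:-→d20:-→d21:-→d22:-→d23:-→d24:-→d25:-→d26:-→d27:-→d28:-→d29:-→d30:-→d31:-→d32:H1  best=H1
  del 178.17.170.175/32 (clear depth 32)
  ? 164.80.20.249  path d0:H2→d1:-→d2:-→d3:-→d4:-→d5:-→d6:-→d7:-→d8:-→d9:-→d10:-→d11:-→d12:H2  best=H2
  add 164.90.237.64/27 -> H1 at depth 27
  add 40.214.0.0/20 -> H1 at depth 20
  ? 215.110.150.93  path d0:H2→d1:-  best=H2
  add 0.0.0.0/0 -> H0 at depth 0
  add 40.214.13.0/24 -> H3 at depth 24
  del 164.90.237.64/27 (clear depth 27)
  add 154.188.0.0/16 -> H1 at depth 16
  del 40.214.0.0/20 (clear depth 20)
  ? 252.34.132.187  path d0:H0→d1:-  best=H0
  ? 164.80.0.0  path d0:H0→d1:-→d2:-→d3:-→d4:-→d5:-→d6:-→d7:-→d8:-→d9:-→d10:-→d11:-→d12:H2  best=H2

== LOOKUPS ==
["H1","H2","H2","H0","H2"]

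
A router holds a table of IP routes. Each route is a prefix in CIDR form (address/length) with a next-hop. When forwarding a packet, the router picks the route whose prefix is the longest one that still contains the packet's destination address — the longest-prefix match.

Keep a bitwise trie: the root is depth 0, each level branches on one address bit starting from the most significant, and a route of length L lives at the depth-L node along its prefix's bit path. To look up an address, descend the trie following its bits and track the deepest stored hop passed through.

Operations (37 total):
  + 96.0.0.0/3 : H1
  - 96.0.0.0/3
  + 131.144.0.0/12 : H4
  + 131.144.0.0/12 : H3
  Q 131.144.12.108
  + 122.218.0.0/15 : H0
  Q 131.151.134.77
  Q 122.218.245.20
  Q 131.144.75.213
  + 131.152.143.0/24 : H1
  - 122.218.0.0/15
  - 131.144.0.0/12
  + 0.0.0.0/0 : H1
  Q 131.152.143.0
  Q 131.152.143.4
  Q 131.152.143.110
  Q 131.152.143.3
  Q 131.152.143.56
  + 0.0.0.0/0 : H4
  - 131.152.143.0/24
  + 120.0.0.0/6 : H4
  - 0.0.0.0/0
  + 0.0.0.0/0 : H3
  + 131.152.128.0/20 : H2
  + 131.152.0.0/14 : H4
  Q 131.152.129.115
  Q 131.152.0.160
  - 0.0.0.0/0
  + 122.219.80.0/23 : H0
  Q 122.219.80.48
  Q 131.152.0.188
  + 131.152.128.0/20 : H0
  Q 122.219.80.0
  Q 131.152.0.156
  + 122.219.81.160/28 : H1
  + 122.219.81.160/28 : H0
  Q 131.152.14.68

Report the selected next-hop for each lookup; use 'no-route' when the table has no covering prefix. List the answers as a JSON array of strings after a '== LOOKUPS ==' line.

Trace:
  add 96.0.0.0/3 -> H1 at depth 3
  - 96.0.0.0/3 clear@3
  add 131.144.0.0/12 -> H4 at depth 12
  add 131.144.0.0/12 -> H3 at depth 12
  ? 131.144.12.108  path d0:-→d1:-→d2:-→d3:-→d4:-→d5:-→d6:-→d7:-→d8:-→d9:-→d10:-→d11:-→d12:H3  best=H3
  add 122.218.0.0/15 -> H0 at depth 15
  ? 131.151.134.77  path d0:-→d1:-→d2:-→d3:-→d4:-→d5:-→d6:-→d7:-→d8:-→d9:-→d10:-→d11:-→d12:H3  best=H3
  ? 122.218.245.20  path d0:-→d1:-→d2:-→d3:-→d4:-→d5:-→d6:-→d7:-→d8:-→d9:-→d10:-→d11:-→d12:-→d13:-→d14:-→d15:H0  best=H0
  ? 131.144.75.213  path d0:-→d1:-→d2:-→d3:-→d4:-→d5:-→d6:-→d7:-→d8:-→d9:-→d10:-→d11:-→d12:H3  best=H3
  add 131.152.143.0/24 -> H1 at depth 24
  - 122.218.0.0/15 clear@15
  - 131.144.0.0/12 clear@12
  add 0.0.0.0/0 -> H1 at depth 0
  ? 131.152.143.0  path d0:H1→d1:-→d2:-→d3:-→d4:-→d5:-→d6:-→d7:-→d8:-→d9:-→d10:-→d11:-→d12:-→d13:-→d14:-→d15:-→d16:-→d17:-→d18:-→d19:-→d20:-→d21:-→d22:-→d23:-→d24:H1  best=H1
  ? 131.152.143.4  path d0:H1→d1:-→d2:-→d3:-→d4:-→d5:-→d6:-→d7:-→d8:-→d9:-→d10:-→d11:-→d12:-→d13:-→d14:-→d15:-→d16:-→d17:-→d18:-→d19:-→d20:-→d21:-→d22:-→d23:-→d24:H1  best=H1
  ? 131.152.143.110  path d0:H1→d1:-→d2:-→d3:-→d4:-→d5:-→d6:-→d7:-→d8:-→d9:-→d10:-→d11:-→d12:-→d13:-→d14:-→d15:-→d16:-→d17:-→d18:-→d19:-→d20:-→d21:-→d22:-→d23:-→d24:H1  best=H1
  ? 131.152.143.3  path d0:H1→d1:-→d2:-→d3:-→d4:-→d5:-→d6:-→d7:-→d8:-→d9:-→d10:-→d11:-→d12:-→d13:-→d14:-→d15:-→d16:-→d17:-→d18:-→d19:-→d20:-→d21:-→d22:-→d23:-→d24:H1  best=H1
  ? 131.152.143.56  path d0:H1→d1:-→d2:-→d3:-→d4:-→d5:-→d6:-→d7:-→d8:-→d9:-→d10:-→d11:-→d12:-→d13:-→d14:-→d15:-→d16:-→d17:-→d18:-→d19:-→d20:-→d21:-→d22:-→d23:-→d24:H1  best=H1
  add 0.0.0.0/0 -> H4 at depth 0
  - 131.152.143.0/24 clear@24
  add 120.0.0.0/6 -> H4 at depth 6
  - 0.0.0.0/0 clear@0
  add 0.0.0.0/0 -> H3 at depth 0
  add 131.152.128.0/20 -> H2 at depth 20
  add 131.152.0.0/14 -> H4 at depth 14
  ? 131.152.129.115  path d0:H3→d1:-→d2:-→d3:-→d4:-→d5:-→d6:-→d7:-→d8:-→d9:-→d10:-→d11:-→d12:-→d13:-→d14:H4→d15:-→d16:-→d17:-→d18:-→d19:-→d20:H2  best=H2
  ? 131.152.0.160  path d0:H3→d1:-→d2:-→d3:-→d4:-→d5:-→d6:-→d7:-→d8:-→d9:-→d10:-→d11:-→d12:-→d13:-→d14:H4→d15:-→d16:-  best=H4
  - 0.0.0.0/0 clear@0
  add 122.219.80.0/23 -> H0 at depth 23
  ? 122.219.80.48  path d0:-→d1:-→d2:-→d3:-→d4:-→d5:-→d6:H4→d7:-→d8:-→d9:-→d10:-→d11:-→d12:-→d13:-→d14:-→d15:-→d16:-→d17:-→d18:-→d19:-→d20:-→d21:-→d22:-→d23:H0  best=H0
  ? 131.152.0.188  path d0:-→d1:-→d2:-→d3:-→d4:-→d5:-→d6:-→d7:-→d8:-→d9:-→d10:-→d11:-→d12:-→d13:-→d14:H4→d15:-→d16:-  best=H4
  add 131.152.128.0/20 -> H0 at depth 20
  ? 122.219.80.0  path d0:-→d1:-→d2:-→d3:-→d4:-→d5:-→d6:H4→d7:-→d8:-→d9:-→d10:-→d11:-→d12:-→d13:-→d14:-→d15:-→d16:-→d17:-→d18:-→d19:-→d20:-→d21:-→d22:-→d23:H0  best=H0
  ? 131.152.0.156  path d0:-→d1:-→d2:-→d3:-→d4:-→d5:-→d6:-→d7:-→d8:-→d9:-→d10:-→d11:-→d12:-→d13:-→d14:H4→d15:-→d16:-  best=H4
  add 122.219.81.160/28 -> H1 at depth 28
  add 122.219.81.160/28 -> H0 at depth 28
  ? 131.152.14.68  path d0:-→d1:-→d2:-→d3:-→d4:-→d5:-→d6:-→d7:-→d8:-→d9:-→d10:-→d11:-→d12:-→d13:-→d14:H4→d15:-→d16:-  best=H4

== LOOKUPS ==
["H3","H3","H0","H3","H1","H1","H1","H1","H1","H2","H4","H0","H4","H0","H4","H4"]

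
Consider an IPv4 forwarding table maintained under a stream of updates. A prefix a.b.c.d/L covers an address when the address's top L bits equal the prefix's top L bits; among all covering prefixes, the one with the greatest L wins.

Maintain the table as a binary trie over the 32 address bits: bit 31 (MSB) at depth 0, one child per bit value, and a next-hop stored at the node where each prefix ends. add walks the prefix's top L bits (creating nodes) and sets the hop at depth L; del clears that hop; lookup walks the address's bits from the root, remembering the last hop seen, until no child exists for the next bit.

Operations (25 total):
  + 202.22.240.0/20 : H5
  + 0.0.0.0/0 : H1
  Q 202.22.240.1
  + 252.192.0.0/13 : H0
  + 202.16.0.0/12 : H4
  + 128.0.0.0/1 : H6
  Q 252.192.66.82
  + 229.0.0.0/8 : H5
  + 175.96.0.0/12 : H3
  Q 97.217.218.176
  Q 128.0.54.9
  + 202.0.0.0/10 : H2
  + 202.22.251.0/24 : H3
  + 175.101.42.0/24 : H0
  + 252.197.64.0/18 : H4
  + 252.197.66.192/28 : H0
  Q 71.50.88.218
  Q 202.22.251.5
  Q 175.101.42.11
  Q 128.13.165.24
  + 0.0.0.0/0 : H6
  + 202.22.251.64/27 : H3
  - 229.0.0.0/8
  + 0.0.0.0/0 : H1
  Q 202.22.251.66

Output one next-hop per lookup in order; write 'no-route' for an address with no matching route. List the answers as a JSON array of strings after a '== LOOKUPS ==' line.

Apply in order:
  + 202.22.240.0/20 (H5) depth=20
  + 0.0.0.0/0 (H1) depth=0
  Q 202.22.240.1: descend 11001010000101101111 ; hops seen [H1,H5] ; pick H5
  + 252.192.0.0/13 (H0) depth=13
  + 202.16.0.0/12 (H4) depth=12
  + 128.0.0.0/1 (H6) depth=1
  Q 252.192.66.82: descend 1111110011000 ; hops seen [H1,H6,H0] ; pick H0
  + 229.0.0.0/8 (H5) depth=8
  + 175.96.0.0/12 (H3) depth=12
  Q 97.217.218.176: descend ε ; hops seen [H1] ; pick H1
  Q 128.0.54.9: descend 10 ; hops seen [H1,H6] ; pick H6
  + 202.0.0.0/10 (H2) depth=10
  + 202.22.251.0/24 (H3) depth=24
  + 175.101.42.0/24 (H0) depth=24
  + 252.197.64.0/18 (H4) depth=18
  + 252.197.66.192/28 (H0) depth=28
  Q 71.50.88.218: descend ε ; hops seen [H1] ; pick H1
  Q 202.22.251.5: descend 110010100001011011111011 ; hops seen [H1,H6,H2,H4,H5,H3] ; pick H3
  Q 175.101.42.11: descend 101011110110010100101010 ; hops seen [H1,H6,H3,H0] ; pick H0
  Q 128.13.165.24: descend 10 ; hops seen [H1,H6] ; pick H6
  + 0.0.0.0/0 (H6) depth=0
  + 202.22.251.64/27 (H3) depth=27
  del 229.0.0.0/8 (clear depth 8)
  + 0.0.0.0/0 (H1) depth=0
  Q 202.22.251.66: descend 110010100001011011111011010 ; hops seen [H1,H6,H2,H4,H5,H3,H3] ; pick H3

== LOOKUPS ==
["H5","H0","H1","H6","H1","H3","H0","H6","H3"]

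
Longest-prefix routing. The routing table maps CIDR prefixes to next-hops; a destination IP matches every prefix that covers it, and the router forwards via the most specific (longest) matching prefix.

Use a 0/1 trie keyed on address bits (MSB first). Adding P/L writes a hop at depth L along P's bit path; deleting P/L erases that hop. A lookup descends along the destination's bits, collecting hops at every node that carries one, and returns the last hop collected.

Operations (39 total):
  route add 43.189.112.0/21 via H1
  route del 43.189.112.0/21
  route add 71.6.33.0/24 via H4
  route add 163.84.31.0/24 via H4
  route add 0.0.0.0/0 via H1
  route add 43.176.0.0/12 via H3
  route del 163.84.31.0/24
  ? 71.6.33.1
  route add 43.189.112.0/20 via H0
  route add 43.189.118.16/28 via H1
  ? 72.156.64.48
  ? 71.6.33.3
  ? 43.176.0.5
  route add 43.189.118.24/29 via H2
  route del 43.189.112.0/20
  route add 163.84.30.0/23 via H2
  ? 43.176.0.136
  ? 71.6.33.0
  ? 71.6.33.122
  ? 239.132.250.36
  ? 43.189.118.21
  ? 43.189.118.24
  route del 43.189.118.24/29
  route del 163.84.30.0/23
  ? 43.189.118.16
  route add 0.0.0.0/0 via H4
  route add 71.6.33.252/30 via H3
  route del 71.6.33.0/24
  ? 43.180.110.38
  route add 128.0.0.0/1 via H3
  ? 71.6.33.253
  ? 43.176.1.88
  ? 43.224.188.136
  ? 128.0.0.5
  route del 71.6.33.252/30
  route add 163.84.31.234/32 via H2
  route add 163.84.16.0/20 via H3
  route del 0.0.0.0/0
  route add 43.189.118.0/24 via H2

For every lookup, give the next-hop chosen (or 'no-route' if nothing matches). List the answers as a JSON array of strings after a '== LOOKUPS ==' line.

Trace:
  add 43.189.112.0/21 -> H1 at depth 21
  - 43.189.112.0/21 clear@21
  add 71.6.33.0/24 -> H4 at depth 24
  add 163.84.31.0/24 -> H4 at depth 24
  add 0.0.0.0/0 -> H1 at depth 0
  add 43.176.0.0/12 -> H3 at depth 12
  - 163.84.31.0/24 clear@24
  Q 71.6.33.1: descend 010001110000011000100001 ; hops seen [H1,H4] ; pick H4
  add 43.189.112.0/20 -> H0 at depth 20
  add 43.189.118.16/28 -> H1 at depth 28
  Q 72.156.64.48: descend 0100 ; hops seen [H1] ; pick H1
  Q 71.6.33.3: descend 010001110000011000100001 ; hops seen [H1,H4] ; pick H4
  Q 43.176.0.5: descend 001010111011 ; hops seen [H1,H3] ; pick H3
  add 43.189.118.24/29 -> H2 at depth 29
  - 43.189.112.0/20 clear@20
  add 163.84.30.0/23 -> H2 at depth 23
  Q 43.176.0.136: descend 001010111011 ; hops seen [H1,H3] ; pick H3
  Q 71.6.33.0: descend 010001110000011000100001 ; hops seen [H1,H4] ; pick H4
  Q 71.6.33.122: descend 010001110000011000100001 ; hops seen [H1,H4] ; pick H4
  Q 239.132.250.36: descend 1 ; hops seen [H1] ; pick H1
  Q 43.189.118.21: descend 0010101110111101011101100001 ; hops seen [H1,H3,H1] ; pick H1
  Q 43.189.118.24: descend 00101011101111010111011000011 ; hops seen [H1,H3,H1,H2] ; pick H2
  - 43.189.118.24/29 clear@29
  - 163.84.30.0/23 clear@23
  Q 43.189.118.16: descend 0010101110111101011101100001 ; hops seen [H1,H3,H1] ; pick H1
  add 0.0.0.0/0 -> H4 at depth 0
  add 71.6.33.252/30 -> H3 at depth 30
  - 71.6.33.0/24 clear@24
  Q 43.180.110.38: descend 001010111011 ; hops seen [H4,H3] ; pick H3
  add 128.0.0.0/1 -> H3 at depth 1
  Q 71.6.33.253: descend 010001110000011000100001111111 ; hops seen [H4,H3] ; pick H3
  Q 43.176.1.88: descend 001010111011 ; hops seen [H4,H3] ; pick H3
  Q 43.224.188.136: descend 001010111 ; hops seen [H4] ; pick H4
  Q 128.0.0.5: descend 10 ; hops seen [H4,H3] ; pick H3
  - 71.6.33.252/30 clear@30
  add 163.84.31.234/32 -> H2 at depth 32
  add 163.84.16.0/20 -> H3 at depth 20
  - 0.0.0.0/0 clear@0
  add 43.189.118.0/24 -> H2 at depth 24

== LOOKUPS ==
["H4","H1","H4","H3","H3","H4","H4","H1","H1","H2","H1","H3","H3","H3","H4","H3"]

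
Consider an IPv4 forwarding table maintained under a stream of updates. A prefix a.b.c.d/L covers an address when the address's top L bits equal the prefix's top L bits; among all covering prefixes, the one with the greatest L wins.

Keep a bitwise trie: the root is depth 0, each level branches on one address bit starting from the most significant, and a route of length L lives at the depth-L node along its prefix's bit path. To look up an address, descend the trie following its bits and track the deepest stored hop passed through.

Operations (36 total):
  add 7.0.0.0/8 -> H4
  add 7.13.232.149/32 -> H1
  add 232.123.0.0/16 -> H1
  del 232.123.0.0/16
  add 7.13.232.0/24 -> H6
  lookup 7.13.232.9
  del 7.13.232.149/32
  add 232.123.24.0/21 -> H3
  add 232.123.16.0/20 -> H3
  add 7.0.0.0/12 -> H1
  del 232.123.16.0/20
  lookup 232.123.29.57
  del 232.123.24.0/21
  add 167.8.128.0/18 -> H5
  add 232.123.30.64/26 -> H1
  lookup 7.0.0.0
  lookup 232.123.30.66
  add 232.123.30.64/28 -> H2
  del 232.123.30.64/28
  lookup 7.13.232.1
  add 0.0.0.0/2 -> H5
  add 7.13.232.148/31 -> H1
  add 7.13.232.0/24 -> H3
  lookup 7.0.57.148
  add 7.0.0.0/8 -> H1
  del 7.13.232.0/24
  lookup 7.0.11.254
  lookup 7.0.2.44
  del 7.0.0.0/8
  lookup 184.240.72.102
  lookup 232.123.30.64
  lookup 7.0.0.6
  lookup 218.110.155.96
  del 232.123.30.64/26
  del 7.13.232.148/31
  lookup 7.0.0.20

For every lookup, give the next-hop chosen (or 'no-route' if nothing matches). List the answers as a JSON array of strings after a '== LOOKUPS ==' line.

Process each operation:
  add 7.0.0.0/8 -> H4 at depth 8
  add 7.13.232.149/32 -> H1 at depth 32
  add 232.123.0.0/16 -> H1 at depth 16
  - 232.123.0.0/16 clear@16
  add 7.13.232.0/24 -> H6 at depth 24
  ? 7.13.232.9  path d0:-→d1:-→d2:-→d3:-→d4:-→d5:-→d6:-→d7:-→d8:H4→d9:-→d10:-→d11:-→d12:-→d13:-→d14:-→d15:-→d16:-→d17:-→d18:-→d19:-→d20:-→d21:-→d22:-→d23:-→d24:H6  best=H6
  - 7.13.232.149/32 clear@32
  add 232.123.24.0/21 -> H3 at depth 21
  add 232.123.16.0/20 -> H3 at depth 20
  add 7.0.0.0/12 -> H1 at depth 12
  - 232.123.16.0/20 clear@20
  ? 232.123.29.57  path d0:-→d1:-→d2:-→d3:-→d4:-→d5:-→d6:-→d7:-→d8:-→d9:-→d10:-→d11:-→d12:-→d13:-→d14:-→d15:-→d16:-→d17:-→d18:-→d19:-→d20:-→d21:H3  best=H3
  - 232.123.24.0/21 clear@21
  add 167.8.128.0/18 -> H5 at depth 18
  add 232.123.30.64/26 -> H1 at depth 26
  ? 7.0.0.0  path d0:-→d1:-→d2:-→d3:-→d4:-→d5:-→d6:-→d7:-→d8:H4→d9:-→d10:-→d11:-→d12:H1  best=H1
  ? 232.123.30.66  path d0:-→d1:-→d2:-→d3:-→d4:-→d5:-→d6:-→d7:-→d8:-→d9:-→d10:-→d11:-→d12:-→d13:-→d14:-→d15:-→d16:-→d17:-→d18:-→d19:-→d20:-→d21:-→d22:-→d23:-→d24:-→d25:-→d26:H1  best=H1
  add 232.123.30.64/28 -> H2 at depth 28
  - 232.123.30.64/28 clear@28
  ? 7.13.232.1  path d0:-→d1:-→d2:-→d3:-→d4:-→d5:-→d6:-→d7:-→d8:H4→d9:-→d10:-→d11:-→d12:H1→d13:-→d14:-→d15:-→d16:-→d17:-→d18:-→d19:-→d20:-→d21:-→d22:-→d23:-→d24:H6  best=H6
  add 0.0.0.0/2 -> H5 at depth 2
  add 7.13.232.148/31 -> H1 at depth 31
  add 7.13.232.0/24 -> H3 at depth 24
  ? 7.0.57.148  path d0:-→d1:-→d2:H5→d3:-→d4:-→d5:-→d6:-→d7:-→d8:H4→d9:-→d10:-→d11:-→d12:H1  best=H1
  add 7.0.0.0/8 -> H1 at depth 8
  - 7.13.232.0/24 clear@24
  ? 7.0.11.254  path d0:-→d1:-→d2:H5→d3:-→d4:-→d5:-→d6:-→d7:-→d8:H1→d9:-→d10:-→d11:-→d12:H1  best=H1
  ? 7.0.2.44  path d0:-→d1:-→d2:H5→d3:-→d4:-→d5:-→d6:-→d7:-→d8:H1→d9:-→d10:-→d11:-→d12:H1  best=H1
  - 7.0.0.0/8 clear@8
  ? 184.240.72.102  path d0:-→d1:-→d2:-→d3:-  best=no-route
  ? 232.123.30.64  path d0:-→d1:-→d2:-→d3:-→d4:-→d5:-→d6:-→d7:-→d8:-→d9:-→d10:-→d11:-→d12:-→d13:-→d14:-→d15:-→d16:-→d17:-→d18:-→d19:-→d20:-→d21:-→d22:-→d23:-→d24:-→d25:-→d26:H1→d27:-→d28:-  best=H1
  ? 7.0.0.6  path d0:-→d1:-→d2:H5→d3:-→d4:-→d5:-→d6:-→d7:-→d8:-→d9:-→d10:-→d11:-→d12:H1  best=H1
  ? 218.110.155.96  path d0:-→d1:-→d2:-  best=no-route
  - 232.123.30.64/26 clear@26
  - 7.13.232.148/31 clear@31
  ? 7.0.0.20  path d0:-→d1:-→d2:H5→d3:-→d4:-→d5:-→d6:-→d7:-→d8:-→d9:-→d10:-→d11:-→d12:H1  best=H1

== LOOKUPS ==
["H6","H3","H1","H1","H6","H1","H1","H1","no-route","H1","H1","no-route","H1"]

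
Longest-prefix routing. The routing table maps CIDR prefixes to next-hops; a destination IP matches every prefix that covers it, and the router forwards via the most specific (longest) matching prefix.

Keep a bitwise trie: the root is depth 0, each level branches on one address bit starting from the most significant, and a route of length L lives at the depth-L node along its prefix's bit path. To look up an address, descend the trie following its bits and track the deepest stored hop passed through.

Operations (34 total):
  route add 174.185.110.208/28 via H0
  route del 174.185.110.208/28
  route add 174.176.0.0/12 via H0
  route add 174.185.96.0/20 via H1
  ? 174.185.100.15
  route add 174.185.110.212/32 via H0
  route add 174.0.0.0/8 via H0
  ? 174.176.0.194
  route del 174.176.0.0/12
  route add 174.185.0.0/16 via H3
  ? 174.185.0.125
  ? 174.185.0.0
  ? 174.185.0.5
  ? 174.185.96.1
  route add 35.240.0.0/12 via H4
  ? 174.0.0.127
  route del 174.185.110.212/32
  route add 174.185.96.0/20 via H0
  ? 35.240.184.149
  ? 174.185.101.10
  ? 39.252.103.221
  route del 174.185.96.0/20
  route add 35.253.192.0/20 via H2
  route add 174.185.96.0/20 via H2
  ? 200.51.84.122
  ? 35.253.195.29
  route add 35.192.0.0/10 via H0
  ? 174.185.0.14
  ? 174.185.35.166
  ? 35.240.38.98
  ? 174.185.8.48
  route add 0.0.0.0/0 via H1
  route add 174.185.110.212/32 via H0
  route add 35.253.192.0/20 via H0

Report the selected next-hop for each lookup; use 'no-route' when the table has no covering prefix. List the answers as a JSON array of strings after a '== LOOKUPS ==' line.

Process each operation:
  + 174.185.110.208/28 (H0) depth=28
  - 174.185.110.208/28 clear@28
  + 174.176.0.0/12 (H0) depth=12
  + 174.185.96.0/20 (H1) depth=20
  lookup 174.185.100.15: bits 10101110101110010110 walk d0:-→d1:-→d2:-→d3:-→d4:-→d5:-→d6:-→d7:-→d8:-→d9:-→d10:-→d11:-→d12:H0→d13:-→d14:-→d15:-→d16:-→d17:-→d18:-→d19:-→d20:H1 -> H1
  + 174.185.110.212/32 (H0) depth=32
  + 174.0.0.0/8 (H0) depth=8
  lookup 174.176.0.194: bits 101011101011 walk d0:-→d1:-→d2:-→d3:-→d4:-→d5:-→d6:-→d7:-→d8:H0→d9:-→d10:-→d11:-→d12:H0 -> H0
  - 174.176.0.0/12 clear@12
  + 174.185.0.0/16 (H3) depth=16
  lookup 174.185.0.125: bits 10101110101110010 walk d0:-→d1:-→d2:-→d3:-→d4:-→d5:-→d6:-→d7:-→d8:H0→d9:-→d10:-→d11:-→d12:-→d13:-→d14:-→d15:-→d16:H3→d17:- -> H3
  lookup 174.185.0.0: bits 10101110101110010 walk d0:-→d1:-→d2:-→d3:-→d4:-→d5:-→d6:-→d7:-→d8:H0→d9:-→d10:-→d11:-→d12:-→d13:-→d14:-→d15:-→d16:H3→d17:- -> H3
  lookup 174.185.0.5: bits 10101110101110010 walk d0:-→d1:-→d2:-→d3:-→d4:-→d5:-→d6:-→d7:-→d8:H0→d9:-→d10:-→d11:-→d12:-→d13:-→d14:-→d15:-→d16:H3→d17:- -> H3
  lookup 174.185.96.1: bits 10101110101110010110 walk d0:-→d1:-→d2:-→d3:-→d4:-→d5:-→d6:-→d7:-→d8:H0→d9:-→d10:-→d11:-→d12:-→d13:-→d14:-→d15:-→d16:H3→d17:-→d18:-→d19:-→d20:H1 -> H1
  + 35.240.0.0/12 (H4) depth=12
  lookup 174.0.0.127: bits 10101110 walk d0:-→d1:-→d2:-→d3:-→d4:-→d5:-→d6:-→d7:-→d8:H0 -> H0
  - 174.185.110.212/32 clear@32
  + 174.185.96.0/20 (H0) depth=20
  lookup 35.240.184.149: bits 001000111111 walk d0:-→d1:-→d2:-→d3:-→d4:-→d5:-→d6:-→d7:-→d8:-→d9:-→d10:-→d11:-→d12:H4 -> H4
  lookup 174.185.101.10: bits 10101110101110010110 walk d0:-→d1:-→d2:-→d3:-→d4:-→d5:-→d6:-→d7:-→d8:H0→d9:-→d10:-→d11:-→d12:-→d13:-→d14:-→d15:-→d16:H3→d17:-→d18:-→d19:-→d20:H0 -> H0
  lookup 39.252.103.221: bits 00100 walk d0:-→d1:-→d2:-→d3:-→d4:-→d5:- -> no-route
  - 174.185.96.0/20 clear@20
  + 35.253.192.0/20 (H2) depth=20
  + 174.185.96.0/20 (H2) depth=20
  lookup 200.51.84.122: bits 1 walk d0:-→d1:- -> no-route
  lookup 35.253.195.29: bits 00100011111111011100 walk d0:-→d1:-→d2:-→d3:-→d4:-→d5:-→d6:-→d7:-→d8:-→d9:-→d10:-→d11:-→d12:H4→d13:-→d14:-→d15:-→d16:-→d17:-→d18:-→d19:-→d20:H2 -> H2
  + 35.192.0.0/10 (H0) depth=10
  lookup 174.185.0.14: bits 10101110101110010 walk d0:-→d1:-→d2:-→d3:-→d4:-→d5:-→d6:-→d7:-→d8:H0→d9:-→d10:-→d11:-→d12:-→d13:-→d14:-→d15:-→d16:H3→d17:- -> H3
  lookup 174.185.35.166: bits 10101110101110010 walk d0:-→d1:-→d2:-→d3:-→d4:-→d5:-→d6:-→d7:-→d8:H0→d9:-→d10:-→d11:-→d12:-→d13:-→d14:-→d15:-→d16:H3→d17:- -> H3
  lookup 35.240.38.98: bits 001000111111 walk d0:-→d1:-→d2:-→d3:-→d4:-→d5:-→d6:-→d7:-→d8:-→d9:-→d10:H0→d11:-→d12:H4 -> H4
  lookup 174.185.8.48: bits 10101110101110010 walk d0:-→d1:-→d2:-→d3:-→d4:-→d5:-→d6:-→d7:-→d8:H0→d9:-→d10:-→d11:-→d12:-→d13:-→d14:-→d15:-→d16:H3→d17:- -> H3
  + 0.0.0.0/0 (H1) depth=0
  + 174.185.110.212/32 (H0) depth=32
  + 35.253.192.0/20 (H0) depth=20

== LOOKUPS ==
["H1","H0","H3","H3","H3","H1","H0","H4","H0","no-route","no-route","H2","H3","H3","H4","H3"]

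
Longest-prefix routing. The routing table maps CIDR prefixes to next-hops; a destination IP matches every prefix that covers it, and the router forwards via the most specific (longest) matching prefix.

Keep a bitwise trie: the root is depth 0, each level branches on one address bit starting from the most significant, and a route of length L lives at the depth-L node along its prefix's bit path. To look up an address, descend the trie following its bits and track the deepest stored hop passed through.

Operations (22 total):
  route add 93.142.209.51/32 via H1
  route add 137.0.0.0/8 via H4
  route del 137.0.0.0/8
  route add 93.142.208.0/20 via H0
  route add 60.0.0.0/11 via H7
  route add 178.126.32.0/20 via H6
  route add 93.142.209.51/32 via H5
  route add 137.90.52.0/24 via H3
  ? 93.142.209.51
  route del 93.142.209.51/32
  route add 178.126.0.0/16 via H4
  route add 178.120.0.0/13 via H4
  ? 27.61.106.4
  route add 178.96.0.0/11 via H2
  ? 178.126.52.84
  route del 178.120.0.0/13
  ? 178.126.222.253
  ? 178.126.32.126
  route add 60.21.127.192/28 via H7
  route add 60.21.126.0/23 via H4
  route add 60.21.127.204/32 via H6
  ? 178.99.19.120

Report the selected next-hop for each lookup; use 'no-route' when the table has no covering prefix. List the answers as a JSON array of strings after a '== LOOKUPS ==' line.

Process each operation:
  add 93.142.209.51/32 -> H1 at depth 32
  add 137.0.0.0/8 -> H4 at depth 8
  del 137.0.0.0/8 (clear depth 8)
  add 93.142.208.0/20 -> H0 at depth 20
  add 60.0.0.0/11 -> H7 at depth 11
  add 178.126.32.0/20 -> H6 at depth 20
  add 93.142.209.51/32 -> H5 at depth 32
  add 137.90.52.0/24 -> H3 at depth 24
  lookup 93.142.209.51: bits 01011101100011101101000100110011 walk d0:-→d1:-→d2:-→d3:-→d4:-→d5:-→d6:-→d7:-→d8:-→d9:-→d10:-→d11:-→d12:-→d13:-→d14:-→d15:-→d16:-→d17:-→d18:-→d19:-→d20:H0→d21:-→d22:-→d23:-→d24:-→d25:-→d26:-→d27:-→d28:-→d29:-→d30:-→d31:-→d32:H5 -> H5
  del 93.142.209.51/32 (clear depth 32)
  add 178.126.0.0/16 -> H4 at depth 16
  add 178.120.0.0/13 -> H4 at depth 13
  lookup 27.61.106.4: bits 00 walk d0:-→d1:-→d2:- -> no-route
  add 178.96.0.0/11 -> H2 at depth 11
  lookup 178.126.52.84: bits 1011001001111110001 walk d0:-→d1:-→d2:-→d3:-→d4:-→d5:-→d6:-→d7:-→d8:-→d9:-→d10:-→d11:H2→d12:-→d13:H4→d14:-→d15:-→d16:H4→d17:-→d18:-→d19:- -> H4
  del 178.120.0.0/13 (clear depth 13)
  lookup 178.126.222.253: bits 1011001001111110 walk d0:-→d1:-→d2:-→d3:-→d4:-→d5:-→d6:-→d7:-→d8:-→d9:-→d10:-→d11:H2→d12:-→d13:-→d14:-→d15:-→d16:H4 -> H4
  lookup 178.126.32.126: bits 10110010011111100010 walk d0:-→d1:-→d2:-→d3:-→d4:-→d5:-→d6:-→d7:-→d8:-→d9:-→d10:-→d11:H2→d12:-→d13:-→d14:-→d15:-→d16:H4→d17:-→d18:-→d19:-→d20:H6 -> H6
  add 60.21.127.192/28 -> H7 at depth 28
  add 60.21.126.0/23 -> H4 at depth 23
  add 60.21.127.204/32 -> H6 at depth 32
  lookup 178.99.19.120: bits 10110010011 walk d0:-→d1:-→d2:-→d3:-→d4:-→d5:-→d6:-→d7:-→d8:-→d9:-→d10:-→d11:H2 -> H2

== LOOKUPS ==
["H5","no-route","H4","H4","H6","H2"]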